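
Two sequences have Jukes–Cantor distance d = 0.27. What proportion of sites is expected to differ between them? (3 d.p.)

p = (3/4)(1 − e^(−4d/3)) = 0.75 × (1 − e^(-0.36)) = 0.75 × (1 − 0.697676) = 0.226743.

0.227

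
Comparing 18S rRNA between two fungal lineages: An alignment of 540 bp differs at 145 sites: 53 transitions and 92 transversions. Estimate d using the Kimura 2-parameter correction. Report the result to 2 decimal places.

P = 53/540 ≈ 0.098148 and Q = 92/540 ≈ 0.17037.
Under the Kimura two-parameter model, d = −½ ln(1 − 2P − Q) − ¼ ln(1 − 2Q).
1 − 2P − Q = 0.633334, giving −½ ln(0.633334) = 0.228379.
1 − 2Q = 0.65926, giving −¼ ln(0.65926) = 0.104159.
d = 0.228379 + 0.104159 = 0.332538.

0.33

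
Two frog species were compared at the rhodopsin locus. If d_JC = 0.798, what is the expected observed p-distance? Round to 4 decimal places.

p = (3/4)(1 − e^(−4d/3)) = 0.75 × (1 − e^(-1.064)) = 0.75 × (1 − 0.345073) = 0.491195.

0.4912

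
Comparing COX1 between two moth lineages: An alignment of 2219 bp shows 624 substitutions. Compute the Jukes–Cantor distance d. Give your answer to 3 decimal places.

0.352

p = 624/2219 ≈ 0.281208.
d = −(3/4) ln(1 − 4p/3) = −0.75 ln(1 − 0.374944) = −0.75 ln(0.625056)
  = −0.75 × (-0.469914) = 0.352436 substitutions/site.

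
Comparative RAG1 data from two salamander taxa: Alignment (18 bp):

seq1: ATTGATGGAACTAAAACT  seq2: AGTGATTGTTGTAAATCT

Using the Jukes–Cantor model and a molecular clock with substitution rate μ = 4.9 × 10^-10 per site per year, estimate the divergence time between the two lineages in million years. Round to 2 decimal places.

449.84

The sequences differ at 6 of 18 sites (2, 7, 9, 10, 11, 16), so p = 6/18 ≈ 0.333333.
d = −(3/4) ln(1 − 4p/3) = −0.75 ln(1 − 0.444444) = −0.75 ln(0.555556)
  = −0.75 × (-0.587786) = 0.440840 substitutions/site.
Under a molecular clock d = 2μt, so t = d/(2μ) = 0.440840 / (2 × 4.9 × 10^-10) = 449.84 million years.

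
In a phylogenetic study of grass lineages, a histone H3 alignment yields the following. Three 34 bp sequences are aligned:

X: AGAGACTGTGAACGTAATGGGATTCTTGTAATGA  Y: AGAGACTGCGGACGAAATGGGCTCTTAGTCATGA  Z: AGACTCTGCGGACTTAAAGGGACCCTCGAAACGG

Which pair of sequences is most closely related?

X and Y

X–Y: 8/34 differ, p = 0.235, d = 0.282.
X–Z: 12/34 differ, p = 0.353, d = 0.477.
Y–Z: 13/34 differ, p = 0.382, d = 0.535.
The smallest distance is between X and Y.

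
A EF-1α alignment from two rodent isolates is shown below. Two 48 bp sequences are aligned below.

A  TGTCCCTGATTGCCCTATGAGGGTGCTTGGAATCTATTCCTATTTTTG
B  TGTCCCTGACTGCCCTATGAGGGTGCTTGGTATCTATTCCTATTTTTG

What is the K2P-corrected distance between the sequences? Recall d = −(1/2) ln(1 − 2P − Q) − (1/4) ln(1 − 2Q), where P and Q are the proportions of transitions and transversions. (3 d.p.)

0.043

Of 48 sites, 1 differences are transitions and 1 are transversions, so P = 1/48 ≈ 0.020833 and Q = 1/48 ≈ 0.020833.
Under the Kimura two-parameter model, d = −½ ln(1 − 2P − Q) − ¼ ln(1 − 2Q).
1 − 2P − Q = 0.937501, giving −½ ln(0.937501) = 0.032269.
1 − 2Q = 0.958334, giving −¼ ln(0.958334) = 0.010640.
d = 0.032269 + 0.010640 = 0.042909.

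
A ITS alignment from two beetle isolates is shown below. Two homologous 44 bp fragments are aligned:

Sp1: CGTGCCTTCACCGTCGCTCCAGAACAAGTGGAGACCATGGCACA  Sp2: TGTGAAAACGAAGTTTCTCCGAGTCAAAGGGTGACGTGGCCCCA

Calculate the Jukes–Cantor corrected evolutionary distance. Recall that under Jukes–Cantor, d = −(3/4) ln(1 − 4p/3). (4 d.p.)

0.8240

The sequences differ at 22 of 44 sites, so p = 22/44 = 0.5.
d = −(3/4) ln(1 − 4p/3) = −0.75 ln(1 − 0.666667) = −0.75 ln(0.333333)
  = −0.75 × (-1.098613) = 0.823960 substitutions/site.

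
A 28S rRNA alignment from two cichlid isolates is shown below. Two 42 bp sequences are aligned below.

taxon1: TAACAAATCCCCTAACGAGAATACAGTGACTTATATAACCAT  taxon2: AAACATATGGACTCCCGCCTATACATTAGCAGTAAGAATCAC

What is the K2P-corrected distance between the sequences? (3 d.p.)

0.782

Of 42 sites, 4 differences are transitions and 16 are transversions, so P = 4/42 ≈ 0.095238 and Q = 16/42 ≈ 0.380952.
Under the Kimura two-parameter model, d = −½ ln(1 − 2P − Q) − ¼ ln(1 − 2Q).
1 − 2P − Q = 0.428572, giving −½ ln(0.428572) = 0.423648.
1 − 2Q = 0.238096, giving −¼ ln(0.238096) = 0.358770.
d = 0.423648 + 0.358770 = 0.782418.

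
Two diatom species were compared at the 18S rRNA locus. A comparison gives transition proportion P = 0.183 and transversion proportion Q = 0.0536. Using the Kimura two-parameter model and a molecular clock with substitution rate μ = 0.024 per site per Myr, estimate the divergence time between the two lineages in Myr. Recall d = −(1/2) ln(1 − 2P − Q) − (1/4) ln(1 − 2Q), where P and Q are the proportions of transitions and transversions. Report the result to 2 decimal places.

6.26

Under the Kimura two-parameter model, d = −½ ln(1 − 2P − Q) − ¼ ln(1 − 2Q).
1 − 2P − Q = 0.5804, giving −½ ln(0.5804) = 0.272019.
1 − 2Q = 0.8928, giving −¼ ln(0.8928) = 0.028348.
d = 0.272019 + 0.028348 = 0.300367.
Under a molecular clock d = 2μt, so t = d/(2μ) = 0.300367 / (2 × 0.024) = 6.26 Myr.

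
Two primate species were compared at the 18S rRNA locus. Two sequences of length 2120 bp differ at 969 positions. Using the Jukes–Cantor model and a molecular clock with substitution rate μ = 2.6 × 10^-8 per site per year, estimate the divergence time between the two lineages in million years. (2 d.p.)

13.56

p = 969/2120 ≈ 0.457075.
d = −(3/4) ln(1 − 4p/3) = −0.75 ln(1 − 0.609433) = −0.75 ln(0.390567)
  = −0.75 × (-0.940156) = 0.705117 substitutions/site.
Under a molecular clock d = 2μt, so t = d/(2μ) = 0.705117 / (2 × 2.6 × 10^-8) = 13.56 million years.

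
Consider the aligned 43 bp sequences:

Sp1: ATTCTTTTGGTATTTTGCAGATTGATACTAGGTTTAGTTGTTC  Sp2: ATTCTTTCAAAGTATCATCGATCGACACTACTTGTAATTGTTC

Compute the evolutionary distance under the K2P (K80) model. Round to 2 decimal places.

0.55

Of 43 sites, 10 differences are transitions and 6 are transversions, so P = 10/43 ≈ 0.232558 and Q = 6/43 ≈ 0.139535.
Under the Kimura two-parameter model, d = −½ ln(1 − 2P − Q) − ¼ ln(1 − 2Q).
1 − 2P − Q = 0.395349, giving −½ ln(0.395349) = 0.463993.
1 − 2Q = 0.72093, giving −¼ ln(0.72093) = 0.081803.
d = 0.463993 + 0.081803 = 0.545796.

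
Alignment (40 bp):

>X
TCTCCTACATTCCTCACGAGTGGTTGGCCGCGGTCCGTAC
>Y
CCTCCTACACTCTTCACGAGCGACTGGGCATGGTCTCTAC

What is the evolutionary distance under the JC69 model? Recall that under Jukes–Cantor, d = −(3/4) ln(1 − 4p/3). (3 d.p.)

0.343

The sequences differ at 11 of 40 sites, so p = 11/40 = 0.275.
d = −(3/4) ln(1 − 4p/3) = −0.75 ln(1 − 0.366667) = −0.75 ln(0.633333)
  = −0.75 × (-0.456759) = 0.342569 substitutions/site.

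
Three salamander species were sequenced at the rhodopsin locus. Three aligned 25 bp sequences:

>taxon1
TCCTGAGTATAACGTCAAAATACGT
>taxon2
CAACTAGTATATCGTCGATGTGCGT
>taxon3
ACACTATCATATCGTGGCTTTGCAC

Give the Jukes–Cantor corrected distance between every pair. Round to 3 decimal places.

d(taxon1,taxon2) = 0.572, d(taxon1,taxon3) = 1.207, d(taxon2,taxon3) = 0.490

taxon1–taxon2: 10/25 sites differ → p = 0.4, d = −0.75 ln(1 − 0.533333) = 0.571605 ≈ 0.572.
taxon1–taxon3: 15/25 sites differ → p = 0.6, d = −0.75 ln(1 − 0.8) = 1.207078 ≈ 1.207.
taxon2–taxon3: 9/25 sites differ → p = 0.36, d = −0.75 ln(1 − 0.48) = 0.490445 ≈ 0.490.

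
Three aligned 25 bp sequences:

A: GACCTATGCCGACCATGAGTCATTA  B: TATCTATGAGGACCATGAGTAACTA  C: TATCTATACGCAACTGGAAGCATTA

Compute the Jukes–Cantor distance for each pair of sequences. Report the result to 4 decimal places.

A–B: 6/25 sites differ → p = 0.24, d = −0.75 ln(1 − 0.32) = 0.289247 ≈ 0.2892.
A–C: 10/25 sites differ → p = 0.4, d = −0.75 ln(1 − 0.533333) = 0.571605 ≈ 0.5716.
B–C: 10/25 sites differ → p = 0.4, d = −0.75 ln(1 − 0.533333) = 0.571605 ≈ 0.5716.

d(A,B) = 0.2892, d(A,C) = 0.5716, d(B,C) = 0.5716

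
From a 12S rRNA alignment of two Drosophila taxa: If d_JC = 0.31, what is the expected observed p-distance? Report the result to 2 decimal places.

0.25

p = (3/4)(1 − e^(−4d/3)) = 0.75 × (1 − e^(-0.413333)) = 0.75 × (1 − 0.661442) = 0.253919.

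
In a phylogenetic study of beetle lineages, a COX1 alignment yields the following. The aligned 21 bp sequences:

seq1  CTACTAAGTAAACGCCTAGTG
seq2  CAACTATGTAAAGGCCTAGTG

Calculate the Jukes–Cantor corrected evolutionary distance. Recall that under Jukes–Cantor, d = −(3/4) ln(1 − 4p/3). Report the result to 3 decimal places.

The sequences differ at 3 of 21 sites (2, 7, 13), so p = 3/21 ≈ 0.142857.
d = −(3/4) ln(1 − 4p/3) = −0.75 ln(1 − 0.190476) = −0.75 ln(0.809524)
  = −0.75 × (-0.211309) = 0.158482 substitutions/site.

0.158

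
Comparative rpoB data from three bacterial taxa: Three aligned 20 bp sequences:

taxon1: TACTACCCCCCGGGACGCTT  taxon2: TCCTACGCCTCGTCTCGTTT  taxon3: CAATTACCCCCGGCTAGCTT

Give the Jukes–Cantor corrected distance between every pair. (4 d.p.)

d(taxon1,taxon2) = 0.4715, d(taxon1,taxon3) = 0.4715, d(taxon2,taxon3) = 0.8240

taxon1–taxon2: 7/20 sites differ → p = 0.35, d = −0.75 ln(1 − 0.466667) = 0.471457 ≈ 0.4715.
taxon1–taxon3: 7/20 sites differ → p = 0.35, d = −0.75 ln(1 − 0.466667) = 0.471457 ≈ 0.4715.
taxon2–taxon3: 10/20 sites differ → p = 0.5, d = −0.75 ln(1 − 0.666667) = 0.823960 ≈ 0.8240.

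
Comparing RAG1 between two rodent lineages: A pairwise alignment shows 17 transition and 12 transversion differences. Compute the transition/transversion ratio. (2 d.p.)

R = 17/12 = 1.416666… ≈ 1.42 (to 2 d.p.).

1.42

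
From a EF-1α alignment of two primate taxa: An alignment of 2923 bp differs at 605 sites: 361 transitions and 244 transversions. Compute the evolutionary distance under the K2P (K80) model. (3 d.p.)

0.246

P = 361/2923 ≈ 0.123503 and Q = 244/2923 ≈ 0.083476.
Under the Kimura two-parameter model, d = −½ ln(1 − 2P − Q) − ¼ ln(1 − 2Q).
1 − 2P − Q = 0.669518, giving −½ ln(0.669518) = 0.200599.
1 − 2Q = 0.833048, giving −¼ ln(0.833048) = 0.045666.
d = 0.200599 + 0.045666 = 0.246265.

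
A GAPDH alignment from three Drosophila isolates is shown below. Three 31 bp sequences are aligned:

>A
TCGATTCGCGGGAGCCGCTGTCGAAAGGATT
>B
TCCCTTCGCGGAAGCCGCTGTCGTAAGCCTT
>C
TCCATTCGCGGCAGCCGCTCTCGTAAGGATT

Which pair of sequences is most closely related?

A–B: 6/31 differ, p = 0.194, d = 0.224.
A–C: 4/31 differ, p = 0.129, d = 0.142.
B–C: 5/31 differ, p = 0.161, d = 0.182.
The smallest distance is between A and C.

A and C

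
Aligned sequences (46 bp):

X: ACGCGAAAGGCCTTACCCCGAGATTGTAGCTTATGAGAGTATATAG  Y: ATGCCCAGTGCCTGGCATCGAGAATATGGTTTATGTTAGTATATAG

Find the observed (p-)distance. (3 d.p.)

The sequences differ at 15 of 46 positions.
p = 15/46 = 0.326086… ≈ 0.326 (to 3 d.p.).

0.326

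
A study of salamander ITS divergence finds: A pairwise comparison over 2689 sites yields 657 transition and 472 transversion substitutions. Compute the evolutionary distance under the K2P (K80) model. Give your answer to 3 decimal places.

P = 657/2689 ≈ 0.244329 and Q = 472/2689 ≈ 0.17553.
Under the Kimura two-parameter model, d = −½ ln(1 − 2P − Q) − ¼ ln(1 − 2Q).
1 − 2P − Q = 0.335812, giving −½ ln(0.335812) = 0.545602.
1 − 2Q = 0.64894, giving −¼ ln(0.64894) = 0.108104.
d = 0.545602 + 0.108104 = 0.653706.

0.654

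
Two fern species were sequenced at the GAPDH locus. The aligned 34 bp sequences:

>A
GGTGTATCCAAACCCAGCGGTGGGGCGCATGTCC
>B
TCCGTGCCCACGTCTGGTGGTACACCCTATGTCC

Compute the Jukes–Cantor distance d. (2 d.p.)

0.82

The sequences differ at 17 of 34 sites, so p = 17/34 = 0.5.
d = −(3/4) ln(1 − 4p/3) = −0.75 ln(1 − 0.666667) = −0.75 ln(0.333333)
  = −0.75 × (-1.098613) = 0.823960 substitutions/site.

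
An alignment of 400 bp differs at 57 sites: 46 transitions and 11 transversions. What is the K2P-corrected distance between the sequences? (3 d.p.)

0.163

P = 46/400 = 0.115 and Q = 11/400 = 0.0275.
Under the Kimura two-parameter model, d = −½ ln(1 − 2P − Q) − ¼ ln(1 − 2Q).
1 − 2P − Q = 0.7425, giving −½ ln(0.7425) = 0.148866.
1 − 2Q = 0.945, giving −¼ ln(0.945) = 0.014143.
d = 0.148866 + 0.014143 = 0.163009.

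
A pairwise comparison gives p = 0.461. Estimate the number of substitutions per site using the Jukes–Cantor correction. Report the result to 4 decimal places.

0.7152

d = −(3/4) ln(1 − 4p/3) = −0.75 ln(1 − 0.614667) = −0.75 ln(0.385333)
  = −0.75 × (-0.953647) = 0.715235 substitutions/site.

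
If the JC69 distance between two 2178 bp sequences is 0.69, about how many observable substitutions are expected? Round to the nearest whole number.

Invert JC69: p = (3/4)(1 − e^(−4d/3)) = 0.75 × (1 − e^(-0.92)) = 0.75 × (1 − 0.398519) = 0.451111.
Expected differing sites = pL ≈ 0.451111 × 2178 = 982.519758 ≈ 983.

983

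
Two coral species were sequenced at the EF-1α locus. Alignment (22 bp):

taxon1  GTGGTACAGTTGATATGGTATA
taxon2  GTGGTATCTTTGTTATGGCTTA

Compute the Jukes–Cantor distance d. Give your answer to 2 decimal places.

0.34

The sequences differ at 6 of 22 sites (7, 8, 9, 13, 19, 20), so p = 6/22 ≈ 0.272727.
d = −(3/4) ln(1 − 4p/3) = −0.75 ln(1 − 0.363636) = −0.75 ln(0.636364)
  = −0.75 × (-0.451985) = 0.338989 substitutions/site.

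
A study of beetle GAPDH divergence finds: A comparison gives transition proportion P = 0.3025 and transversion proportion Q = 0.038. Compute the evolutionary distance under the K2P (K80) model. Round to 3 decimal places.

0.535

Under the Kimura two-parameter model, d = −½ ln(1 − 2P − Q) − ¼ ln(1 − 2Q).
1 − 2P − Q = 0.357, giving −½ ln(0.357) = 0.515010.
1 − 2Q = 0.924, giving −¼ ln(0.924) = 0.019761.
d = 0.515010 + 0.019761 = 0.534771.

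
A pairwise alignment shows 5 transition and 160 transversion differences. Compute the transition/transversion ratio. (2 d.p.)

0.03

R = 5/160 = 0.03125 ≈ 0.03 (to 2 d.p.).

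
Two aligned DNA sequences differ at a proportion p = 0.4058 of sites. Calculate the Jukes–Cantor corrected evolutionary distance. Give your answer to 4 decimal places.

d = −(3/4) ln(1 − 4p/3) = −0.75 ln(1 − 0.541067) = −0.75 ln(0.458933)
  = −0.75 × (-0.778851) = 0.584138 substitutions/site.

0.5841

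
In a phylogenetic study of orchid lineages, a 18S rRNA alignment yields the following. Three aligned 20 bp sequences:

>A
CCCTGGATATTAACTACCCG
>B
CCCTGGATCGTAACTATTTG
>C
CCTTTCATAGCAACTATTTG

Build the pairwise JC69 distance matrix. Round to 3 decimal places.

A–B: 5/20 sites differ → p = 0.25, d = −0.75 ln(1 − 0.333333) = 0.304098 ≈ 0.304.
A–C: 8/20 sites differ → p = 0.4, d = −0.75 ln(1 − 0.533333) = 0.571605 ≈ 0.572.
B–C: 5/20 sites differ → p = 0.25, d = −0.75 ln(1 − 0.333333) = 0.304098 ≈ 0.304.

d(A,B) = 0.304, d(A,C) = 0.572, d(B,C) = 0.304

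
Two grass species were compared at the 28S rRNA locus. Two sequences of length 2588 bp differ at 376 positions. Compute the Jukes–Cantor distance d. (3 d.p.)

p = 376/2588 ≈ 0.145286.
d = −(3/4) ln(1 − 4p/3) = −0.75 ln(1 − 0.193715) = −0.75 ln(0.806285)
  = −0.75 × (-0.215318) = 0.161489 substitutions/site.

0.161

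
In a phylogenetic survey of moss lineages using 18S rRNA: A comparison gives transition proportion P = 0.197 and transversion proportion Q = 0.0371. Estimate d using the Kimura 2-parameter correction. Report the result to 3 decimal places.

0.301

Under the Kimura two-parameter model, d = −½ ln(1 − 2P − Q) − ¼ ln(1 − 2Q).
1 − 2P − Q = 0.5689, giving −½ ln(0.5689) = 0.282025.
1 − 2Q = 0.9258, giving −¼ ln(0.9258) = 0.019274.
d = 0.282025 + 0.019274 = 0.301299.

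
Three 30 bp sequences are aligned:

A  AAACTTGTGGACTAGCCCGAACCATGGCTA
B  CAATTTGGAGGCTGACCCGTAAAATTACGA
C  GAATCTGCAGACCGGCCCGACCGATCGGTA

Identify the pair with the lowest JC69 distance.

A–B: 13/30 differ, p = 0.433, d = 0.647.
A–C: 11/30 differ, p = 0.367, d = 0.503.
B–C: 14/30 differ, p = 0.467, d = 0.730.
The smallest distance is between A and C.

A and C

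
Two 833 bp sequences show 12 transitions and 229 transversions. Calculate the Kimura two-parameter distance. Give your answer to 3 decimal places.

0.381

P = 12/833 ≈ 0.014406 and Q = 229/833 ≈ 0.27491.
Under the Kimura two-parameter model, d = −½ ln(1 − 2P − Q) − ¼ ln(1 − 2Q).
1 − 2P − Q = 0.696278, giving −½ ln(0.696278) = 0.181003.
1 − 2Q = 0.45018, giving −¼ ln(0.45018) = 0.199527.
d = 0.181003 + 0.199527 = 0.380530.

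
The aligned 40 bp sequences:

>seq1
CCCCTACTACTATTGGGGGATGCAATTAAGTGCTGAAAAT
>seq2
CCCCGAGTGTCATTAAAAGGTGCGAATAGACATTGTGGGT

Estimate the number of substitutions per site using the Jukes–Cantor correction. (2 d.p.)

The sequences differ at 21 of 40 sites, so p = 21/40 = 0.525.
d = −(3/4) ln(1 − 4p/3) = −0.75 ln(1 − 0.7) = −0.75 ln(0.3)
  = −0.75 × (-1.203973) = 0.902980 substitutions/site.

0.90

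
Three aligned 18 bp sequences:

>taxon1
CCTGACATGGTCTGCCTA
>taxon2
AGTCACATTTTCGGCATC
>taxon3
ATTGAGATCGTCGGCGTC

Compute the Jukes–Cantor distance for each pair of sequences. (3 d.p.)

d(taxon1,taxon2) = 0.673, d(taxon1,taxon3) = 0.548, d(taxon2,taxon3) = 0.441

taxon1–taxon2: 8/18 sites differ → p ≈ 0.444444, d = −0.75 ln(1 − 0.592592) = 0.673455 ≈ 0.673.
taxon1–taxon3: 7/18 sites differ → p ≈ 0.388889, d = −0.75 ln(1 − 0.518519) = 0.548166 ≈ 0.548.
taxon2–taxon3: 6/18 sites differ → p ≈ 0.333333, d = −0.75 ln(1 − 0.444444) = 0.440839 ≈ 0.441.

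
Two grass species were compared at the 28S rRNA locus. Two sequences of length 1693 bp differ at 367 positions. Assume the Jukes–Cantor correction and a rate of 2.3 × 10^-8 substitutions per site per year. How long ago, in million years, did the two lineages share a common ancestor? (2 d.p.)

p = 367/1693 ≈ 0.216775.
d = −(3/4) ln(1 − 4p/3) = −0.75 ln(1 − 0.289033) = −0.75 ln(0.710967)
  = −0.75 × (-0.341129) = 0.255847 substitutions/site.
Under a molecular clock d = 2μt, so t = d/(2μ) = 0.255847 / (2 × 2.3 × 10^-8) = 5.56 million years.

5.56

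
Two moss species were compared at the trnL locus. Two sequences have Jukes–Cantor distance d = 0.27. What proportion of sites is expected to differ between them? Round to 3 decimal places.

p = (3/4)(1 − e^(−4d/3)) = 0.75 × (1 − e^(-0.36)) = 0.75 × (1 − 0.697676) = 0.226743.

0.227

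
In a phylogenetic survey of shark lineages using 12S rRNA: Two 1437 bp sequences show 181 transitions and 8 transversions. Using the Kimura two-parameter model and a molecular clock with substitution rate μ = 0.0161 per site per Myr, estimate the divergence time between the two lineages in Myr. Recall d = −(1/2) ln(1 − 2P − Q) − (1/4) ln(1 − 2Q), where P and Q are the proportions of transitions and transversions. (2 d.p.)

P = 181/1437 ≈ 0.125957 and Q = 8/1437 ≈ 0.005567.
Under the Kimura two-parameter model, d = −½ ln(1 − 2P − Q) − ¼ ln(1 − 2Q).
1 − 2P − Q = 0.742519, giving −½ ln(0.742519) = 0.148853.
1 − 2Q = 0.988866, giving −¼ ln(0.988866) = 0.002799.
d = 0.148853 + 0.002799 = 0.151652.
Under a molecular clock d = 2μt, so t = d/(2μ) = 0.151652 / (2 × 0.0161) = 4.71 Myr.

4.71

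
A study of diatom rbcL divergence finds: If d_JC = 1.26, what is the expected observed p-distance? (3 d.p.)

0.610

p = (3/4)(1 − e^(−4d/3)) = 0.75 × (1 − e^(-1.68)) = 0.75 × (1 − 0.186374) = 0.610220.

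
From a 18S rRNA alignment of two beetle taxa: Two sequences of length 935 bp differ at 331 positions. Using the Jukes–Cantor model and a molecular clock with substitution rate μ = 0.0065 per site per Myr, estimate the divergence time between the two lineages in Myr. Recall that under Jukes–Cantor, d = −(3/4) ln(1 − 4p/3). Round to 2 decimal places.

36.85

p = 331/935 ≈ 0.354011.
d = −(3/4) ln(1 − 4p/3) = −0.75 ln(1 − 0.472015) = −0.75 ln(0.527985)
  = −0.75 × (-0.638687) = 0.479015 substitutions/site.
Under a molecular clock d = 2μt, so t = d/(2μ) = 0.479015 / (2 × 0.0065) = 36.85 Myr.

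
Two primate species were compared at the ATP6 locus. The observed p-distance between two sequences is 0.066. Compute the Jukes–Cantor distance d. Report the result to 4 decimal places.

d = −(3/4) ln(1 − 4p/3) = −0.75 ln(1 − 0.088) = −0.75 ln(0.912)
  = −0.75 × (-0.092115) = 0.069086 substitutions/site.

0.0691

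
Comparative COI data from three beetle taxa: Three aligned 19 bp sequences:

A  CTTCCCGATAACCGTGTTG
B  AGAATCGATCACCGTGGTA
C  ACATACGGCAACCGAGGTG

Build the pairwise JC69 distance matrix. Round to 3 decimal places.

A–B: 8/19 sites differ → p ≈ 0.421053, d = −0.75 ln(1 − 0.561404) = 0.618132 ≈ 0.618.
A–C: 9/19 sites differ → p ≈ 0.473684, d = −0.75 ln(1 − 0.631579) = 0.748897 ≈ 0.749.
B–C: 8/19 sites differ → p ≈ 0.421053, d = −0.75 ln(1 − 0.561404) = 0.618132 ≈ 0.618.

d(A,B) = 0.618, d(A,C) = 0.749, d(B,C) = 0.618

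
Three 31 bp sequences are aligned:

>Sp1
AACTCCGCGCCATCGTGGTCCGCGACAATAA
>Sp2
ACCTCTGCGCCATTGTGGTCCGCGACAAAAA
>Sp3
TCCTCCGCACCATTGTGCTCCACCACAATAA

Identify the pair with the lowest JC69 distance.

Sp1–Sp2: 4/31 differ, p = 0.129, d = 0.142.
Sp1–Sp3: 7/31 differ, p = 0.226, d = 0.269.
Sp2–Sp3: 7/31 differ, p = 0.226, d = 0.269.
The smallest distance is between Sp1 and Sp2.

Sp1 and Sp2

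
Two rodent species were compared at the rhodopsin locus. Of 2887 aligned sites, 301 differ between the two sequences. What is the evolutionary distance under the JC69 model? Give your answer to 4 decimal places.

p = 301/2887 ≈ 0.10426.
d = −(3/4) ln(1 − 4p/3) = −0.75 ln(1 − 0.139013) = −0.75 ln(0.860987)
  = −0.75 × (-0.149676) = 0.112257 substitutions/site.

0.1123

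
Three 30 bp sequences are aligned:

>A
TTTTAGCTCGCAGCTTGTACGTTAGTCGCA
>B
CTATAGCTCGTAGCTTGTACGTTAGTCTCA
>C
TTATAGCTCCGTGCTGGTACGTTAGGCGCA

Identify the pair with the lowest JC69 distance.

A and B

A–B: 4/30 differ, p = 0.133, d = 0.147.
A–C: 6/30 differ, p = 0.200, d = 0.233.
B–C: 7/30 differ, p = 0.233, d = 0.280.
The smallest distance is between A and B.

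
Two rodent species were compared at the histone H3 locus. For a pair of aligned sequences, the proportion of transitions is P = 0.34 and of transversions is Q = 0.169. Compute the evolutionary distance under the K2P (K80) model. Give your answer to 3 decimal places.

Under the Kimura two-parameter model, d = −½ ln(1 − 2P − Q) − ¼ ln(1 − 2Q).
1 − 2P − Q = 0.151, giving −½ ln(0.151) = 0.945238.
1 − 2Q = 0.662, giving −¼ ln(0.662) = 0.103122.
d = 0.945238 + 0.103122 = 1.048360.

1.048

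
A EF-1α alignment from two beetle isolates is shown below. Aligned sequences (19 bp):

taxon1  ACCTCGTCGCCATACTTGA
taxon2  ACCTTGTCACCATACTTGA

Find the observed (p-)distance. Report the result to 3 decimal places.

The sequences differ at 2 of 19 positions (sites 5, 9).
p = 2/19 = 0.105263… ≈ 0.105 (to 3 d.p.).

0.105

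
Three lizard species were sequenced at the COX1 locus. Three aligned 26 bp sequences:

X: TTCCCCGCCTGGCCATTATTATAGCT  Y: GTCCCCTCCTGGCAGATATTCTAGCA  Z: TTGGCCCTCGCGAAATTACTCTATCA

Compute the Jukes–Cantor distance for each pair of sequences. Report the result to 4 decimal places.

X–Y: 7/26 sites differ → p ≈ 0.269231, d = −0.75 ln(1 − 0.358975) = 0.333515 ≈ 0.3335.
X–Z: 12/26 sites differ → p ≈ 0.461538, d = −0.75 ln(1 − 0.615384) = 0.716632 ≈ 0.7166.
Y–Z: 12/26 sites differ → p ≈ 0.461538, d = −0.75 ln(1 − 0.615384) = 0.716632 ≈ 0.7166.

d(X,Y) = 0.3335, d(X,Z) = 0.7166, d(Y,Z) = 0.7166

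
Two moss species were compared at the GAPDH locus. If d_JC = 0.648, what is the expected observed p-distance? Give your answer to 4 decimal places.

p = (3/4)(1 − e^(−4d/3)) = 0.75 × (1 − e^(-0.864)) = 0.75 × (1 − 0.421473) = 0.433895.

0.4339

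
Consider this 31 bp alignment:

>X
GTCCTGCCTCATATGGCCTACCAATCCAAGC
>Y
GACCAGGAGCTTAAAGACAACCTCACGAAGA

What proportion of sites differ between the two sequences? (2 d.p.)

The sequences differ at 15 of 31 positions.
p = 15/31 = 0.483870… ≈ 0.48 (to 2 d.p.).

0.48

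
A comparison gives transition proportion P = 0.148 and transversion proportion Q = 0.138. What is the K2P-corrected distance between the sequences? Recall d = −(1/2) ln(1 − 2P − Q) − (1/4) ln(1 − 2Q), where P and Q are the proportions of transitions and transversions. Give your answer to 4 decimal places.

0.3653

Under the Kimura two-parameter model, d = −½ ln(1 − 2P − Q) − ¼ ln(1 − 2Q).
1 − 2P − Q = 0.566, giving −½ ln(0.566) = 0.284581.
1 − 2Q = 0.724, giving −¼ ln(0.724) = 0.080741.
d = 0.284581 + 0.080741 = 0.365322.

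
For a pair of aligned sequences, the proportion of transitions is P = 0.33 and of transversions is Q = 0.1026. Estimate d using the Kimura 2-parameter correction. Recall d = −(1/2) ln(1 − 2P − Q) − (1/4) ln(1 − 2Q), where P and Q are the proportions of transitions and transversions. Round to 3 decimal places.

Under the Kimura two-parameter model, d = −½ ln(1 − 2P − Q) − ¼ ln(1 − 2Q).
1 − 2P − Q = 0.2374, giving −½ ln(0.2374) = 0.719004.
1 − 2Q = 0.7948, giving −¼ ln(0.7948) = 0.057416.
d = 0.719004 + 0.057416 = 0.776420.

0.776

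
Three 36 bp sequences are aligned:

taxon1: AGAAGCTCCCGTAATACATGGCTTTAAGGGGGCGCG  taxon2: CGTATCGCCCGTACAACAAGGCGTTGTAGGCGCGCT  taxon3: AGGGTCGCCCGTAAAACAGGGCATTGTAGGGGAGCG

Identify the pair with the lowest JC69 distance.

taxon2 and taxon3

taxon1–taxon2: 13/36 differ, p = 0.361, d = 0.493.
taxon1–taxon3: 11/36 differ, p = 0.306, d = 0.392.
taxon2–taxon3: 9/36 differ, p = 0.250, d = 0.304.
The smallest distance is between taxon2 and taxon3.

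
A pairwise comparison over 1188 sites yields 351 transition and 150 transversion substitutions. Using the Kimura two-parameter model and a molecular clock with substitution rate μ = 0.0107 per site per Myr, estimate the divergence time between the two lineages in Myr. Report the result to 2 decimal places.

32.91

P = 351/1188 ≈ 0.295455 and Q = 150/1188 ≈ 0.126263.
Under the Kimura two-parameter model, d = −½ ln(1 − 2P − Q) − ¼ ln(1 − 2Q).
1 − 2P − Q = 0.282827, giving −½ ln(0.282827) = 0.631460.
1 − 2Q = 0.747474, giving −¼ ln(0.747474) = 0.072764.
d = 0.631460 + 0.072764 = 0.704224.
Under a molecular clock d = 2μt, so t = d/(2μ) = 0.704224 / (2 × 0.0107) = 32.91 Myr.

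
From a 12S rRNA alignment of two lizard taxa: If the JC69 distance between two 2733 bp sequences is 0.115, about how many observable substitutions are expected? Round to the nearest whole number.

Invert JC69: p = (3/4)(1 − e^(−4d/3)) = 0.75 × (1 − e^(-0.153333)) = 0.75 × (1 − 0.857844) = 0.106617.
Expected differing sites = pL ≈ 0.106617 × 2733 = 291.384261 ≈ 291.

291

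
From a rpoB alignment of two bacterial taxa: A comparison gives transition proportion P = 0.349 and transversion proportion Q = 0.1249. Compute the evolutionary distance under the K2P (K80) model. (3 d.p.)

Under the Kimura two-parameter model, d = −½ ln(1 − 2P − Q) − ¼ ln(1 − 2Q).
1 − 2P − Q = 0.1771, giving −½ ln(0.1771) = 0.865520.
1 − 2Q = 0.7502, giving −¼ ln(0.7502) = 0.071854.
d = 0.865520 + 0.071854 = 0.937374.

0.937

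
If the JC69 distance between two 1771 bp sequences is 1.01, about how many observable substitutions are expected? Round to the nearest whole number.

Invert JC69: p = (3/4)(1 − e^(−4d/3)) = 0.75 × (1 − e^(-1.346667)) = 0.75 × (1 − 0.260106) = 0.554921.
Expected differing sites = pL ≈ 0.554921 × 1771 = 982.765091 ≈ 983.

983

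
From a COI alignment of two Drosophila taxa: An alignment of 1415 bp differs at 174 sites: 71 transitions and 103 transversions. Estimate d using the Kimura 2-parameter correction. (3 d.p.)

P = 71/1415 ≈ 0.050177 and Q = 103/1415 ≈ 0.072792.
Under the Kimura two-parameter model, d = −½ ln(1 − 2P − Q) − ¼ ln(1 − 2Q).
1 − 2P − Q = 0.826854, giving −½ ln(0.826854) = 0.095064.
1 − 2Q = 0.854416, giving −¼ ln(0.854416) = 0.039334.
d = 0.095064 + 0.039334 = 0.134398.

0.134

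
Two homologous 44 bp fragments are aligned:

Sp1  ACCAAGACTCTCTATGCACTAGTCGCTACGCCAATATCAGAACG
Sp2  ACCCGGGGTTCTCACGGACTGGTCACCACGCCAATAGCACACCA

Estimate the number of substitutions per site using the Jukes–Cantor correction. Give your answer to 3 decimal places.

The sequences differ at 17 of 44 sites, so p = 17/44 ≈ 0.386364.
d = −(3/4) ln(1 − 4p/3) = −0.75 ln(1 − 0.515152) = −0.75 ln(0.484848)
  = −0.75 × (-0.723920) = 0.542940 substitutions/site.

0.543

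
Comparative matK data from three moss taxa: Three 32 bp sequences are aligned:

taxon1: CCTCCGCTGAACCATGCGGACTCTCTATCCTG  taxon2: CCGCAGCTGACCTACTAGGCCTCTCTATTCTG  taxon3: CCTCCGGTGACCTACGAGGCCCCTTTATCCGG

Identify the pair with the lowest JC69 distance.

taxon2 and taxon3

taxon1–taxon2: 9/32 differ, p = 0.281, d = 0.353.
taxon1–taxon3: 9/32 differ, p = 0.281, d = 0.353.
taxon2–taxon3: 8/32 differ, p = 0.250, d = 0.304.
The smallest distance is between taxon2 and taxon3.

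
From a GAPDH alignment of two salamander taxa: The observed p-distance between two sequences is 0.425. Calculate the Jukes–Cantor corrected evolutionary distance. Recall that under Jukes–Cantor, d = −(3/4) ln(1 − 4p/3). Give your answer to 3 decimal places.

d = −(3/4) ln(1 − 4p/3) = −0.75 ln(1 − 0.566667) = −0.75 ln(0.433333)
  = −0.75 × (-0.836249) = 0.627187 substitutions/site.

0.627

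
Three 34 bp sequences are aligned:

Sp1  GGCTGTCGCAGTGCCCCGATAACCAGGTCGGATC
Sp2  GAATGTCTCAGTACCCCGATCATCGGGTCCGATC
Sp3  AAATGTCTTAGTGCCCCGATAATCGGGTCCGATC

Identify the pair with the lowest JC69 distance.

Sp2 and Sp3

Sp1–Sp2: 8/34 differ, p = 0.235, d = 0.282.
Sp1–Sp3: 8/34 differ, p = 0.235, d = 0.282.
Sp2–Sp3: 4/34 differ, p = 0.118, d = 0.128.
The smallest distance is between Sp2 and Sp3.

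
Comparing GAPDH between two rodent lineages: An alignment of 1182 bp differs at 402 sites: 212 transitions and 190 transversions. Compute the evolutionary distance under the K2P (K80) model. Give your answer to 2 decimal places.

0.46

P = 212/1182 ≈ 0.179357 and Q = 190/1182 ≈ 0.160745.
Under the Kimura two-parameter model, d = −½ ln(1 − 2P − Q) − ¼ ln(1 − 2Q).
1 − 2P − Q = 0.480541, giving −½ ln(0.480541) = 0.366421.
1 − 2Q = 0.67851, giving −¼ ln(0.67851) = 0.096964.
d = 0.366421 + 0.096964 = 0.463385.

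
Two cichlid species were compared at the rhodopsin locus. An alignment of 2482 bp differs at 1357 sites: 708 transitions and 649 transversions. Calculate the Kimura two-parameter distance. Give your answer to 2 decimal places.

P = 708/2482 ≈ 0.285254 and Q = 649/2482 ≈ 0.261483.
Under the Kimura two-parameter model, d = −½ ln(1 − 2P − Q) − ¼ ln(1 − 2Q).
1 − 2P − Q = 0.168009, giving −½ ln(0.168009) = 0.891869.
1 − 2Q = 0.477034, giving −¼ ln(0.477034) = 0.185042.
d = 0.891869 + 0.185042 = 1.076911.

1.08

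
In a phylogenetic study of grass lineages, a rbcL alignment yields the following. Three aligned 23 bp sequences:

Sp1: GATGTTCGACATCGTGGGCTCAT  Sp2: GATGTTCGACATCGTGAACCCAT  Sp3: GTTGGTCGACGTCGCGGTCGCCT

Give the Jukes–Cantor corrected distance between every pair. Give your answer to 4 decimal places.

d(Sp1,Sp2) = 0.1433, d(Sp1,Sp3) = 0.3904, d(Sp2,Sp3) = 0.4674

Sp1–Sp2: 3/23 sites differ → p ≈ 0.130435, d = −0.75 ln(1 − 0.173913) = 0.143291 ≈ 0.1433.
Sp1–Sp3: 7/23 sites differ → p ≈ 0.304348, d = −0.75 ln(1 − 0.405797) = 0.390401 ≈ 0.3904.
Sp2–Sp3: 8/23 sites differ → p ≈ 0.347826, d = −0.75 ln(1 − 0.463768) = 0.467391 ≈ 0.4674.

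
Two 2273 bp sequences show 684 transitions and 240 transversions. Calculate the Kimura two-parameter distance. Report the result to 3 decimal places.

0.674

P = 684/2273 ≈ 0.300924 and Q = 240/2273 ≈ 0.105587.
Under the Kimura two-parameter model, d = −½ ln(1 − 2P − Q) − ¼ ln(1 − 2Q).
1 − 2P − Q = 0.292565, giving −½ ln(0.292565) = 0.614534.
1 − 2Q = 0.788826, giving −¼ ln(0.788826) = 0.059302.
d = 0.614534 + 0.059302 = 0.673836.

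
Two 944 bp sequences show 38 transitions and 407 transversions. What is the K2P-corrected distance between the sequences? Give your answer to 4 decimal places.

P = 38/944 ≈ 0.040254 and Q = 407/944 ≈ 0.431144.
Under the Kimura two-parameter model, d = −½ ln(1 − 2P − Q) − ¼ ln(1 − 2Q).
1 − 2P − Q = 0.488348, giving −½ ln(0.488348) = 0.358364.
1 − 2Q = 0.137712, giving −¼ ln(0.137712) = 0.495648.
d = 0.358364 + 0.495648 = 0.854012.

0.8540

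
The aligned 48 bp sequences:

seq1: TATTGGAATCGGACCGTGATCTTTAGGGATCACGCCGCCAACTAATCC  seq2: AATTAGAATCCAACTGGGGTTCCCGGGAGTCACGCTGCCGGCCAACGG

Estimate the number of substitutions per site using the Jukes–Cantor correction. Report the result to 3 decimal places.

The sequences differ at 21 of 48 sites, so p = 21/48 = 0.4375.
d = −(3/4) ln(1 − 4p/3) = −0.75 ln(1 − 0.583333) = −0.75 ln(0.416667)
  = −0.75 × (-0.875468) = 0.656601 substitutions/site.

0.657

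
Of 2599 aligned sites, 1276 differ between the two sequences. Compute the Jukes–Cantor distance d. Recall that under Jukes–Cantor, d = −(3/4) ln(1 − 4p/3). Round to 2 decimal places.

0.80

p = 1276/2599 ≈ 0.490958.
d = −(3/4) ln(1 − 4p/3) = −0.75 ln(1 − 0.654611) = −0.75 ln(0.345389)
  = −0.75 × (-1.063084) = 0.797313 substitutions/site.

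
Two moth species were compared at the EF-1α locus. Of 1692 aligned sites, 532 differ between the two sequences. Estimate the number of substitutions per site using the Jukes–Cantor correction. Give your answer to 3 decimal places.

0.408

p = 532/1692 ≈ 0.314421.
d = −(3/4) ln(1 − 4p/3) = −0.75 ln(1 − 0.419228) = −0.75 ln(0.580772)
  = −0.75 × (-0.543397) = 0.407548 substitutions/site.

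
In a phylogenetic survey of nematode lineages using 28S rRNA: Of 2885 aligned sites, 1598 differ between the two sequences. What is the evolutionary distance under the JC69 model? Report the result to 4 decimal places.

1.0061

p = 1598/2885 ≈ 0.553899.
d = −(3/4) ln(1 − 4p/3) = −0.75 ln(1 − 0.738532) = −0.75 ln(0.261468)
  = −0.75 × (-1.341443) = 1.006082 substitutions/site.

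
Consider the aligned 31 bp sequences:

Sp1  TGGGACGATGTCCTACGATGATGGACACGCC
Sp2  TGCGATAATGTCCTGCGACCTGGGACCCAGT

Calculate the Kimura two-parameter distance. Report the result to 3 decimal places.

Of 31 sites, 6 differences are transitions and 6 are transversions, so P = 6/31 ≈ 0.193548 and Q = 6/31 ≈ 0.193548.
Under the Kimura two-parameter model, d = −½ ln(1 − 2P − Q) − ¼ ln(1 − 2Q).
1 − 2P − Q = 0.419356, giving −½ ln(0.419356) = 0.434518.
1 − 2Q = 0.612904, giving −¼ ln(0.612904) = 0.122387.
d = 0.434518 + 0.122387 = 0.556905.

0.557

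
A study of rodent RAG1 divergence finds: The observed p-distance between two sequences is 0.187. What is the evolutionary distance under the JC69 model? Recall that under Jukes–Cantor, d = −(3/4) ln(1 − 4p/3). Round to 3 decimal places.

0.215

d = −(3/4) ln(1 − 4p/3) = −0.75 ln(1 − 0.249333) = −0.75 ln(0.750667)
  = −0.75 × (-0.286793) = 0.215095 substitutions/site.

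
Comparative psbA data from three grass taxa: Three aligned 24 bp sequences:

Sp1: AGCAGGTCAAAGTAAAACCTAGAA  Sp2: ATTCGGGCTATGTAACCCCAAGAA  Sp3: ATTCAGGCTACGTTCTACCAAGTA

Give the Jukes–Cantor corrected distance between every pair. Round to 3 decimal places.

d(Sp1,Sp2) = 0.520, d(Sp1,Sp3) = 0.824, d(Sp2,Sp3) = 0.369

Sp1–Sp2: 9/24 sites differ → p = 0.375, d = −0.75 ln(1 − 0.5) = 0.519860 ≈ 0.520.
Sp1–Sp3: 12/24 sites differ → p = 0.5, d = −0.75 ln(1 − 0.666667) = 0.823960 ≈ 0.824.
Sp2–Sp3: 7/24 sites differ → p ≈ 0.291667, d = −0.75 ln(1 − 0.388889) = 0.369358 ≈ 0.369.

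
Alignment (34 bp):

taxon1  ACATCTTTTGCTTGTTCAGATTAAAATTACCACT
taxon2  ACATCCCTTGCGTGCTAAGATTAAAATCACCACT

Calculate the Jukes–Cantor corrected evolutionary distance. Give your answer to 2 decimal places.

0.20

The sequences differ at 6 of 34 sites (6, 7, 12, 15, 17, 28), so p = 6/34 ≈ 0.176471.
d = −(3/4) ln(1 − 4p/3) = −0.75 ln(1 − 0.235295) = −0.75 ln(0.764705)
  = −0.75 × (-0.268265) = 0.201199 substitutions/site.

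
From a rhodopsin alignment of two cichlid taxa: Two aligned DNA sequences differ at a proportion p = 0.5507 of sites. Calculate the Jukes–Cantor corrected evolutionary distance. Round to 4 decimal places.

0.9939

d = −(3/4) ln(1 − 4p/3) = −0.75 ln(1 − 0.734267) = −0.75 ln(0.265733)
  = −0.75 × (-1.325263) = 0.993947 substitutions/site.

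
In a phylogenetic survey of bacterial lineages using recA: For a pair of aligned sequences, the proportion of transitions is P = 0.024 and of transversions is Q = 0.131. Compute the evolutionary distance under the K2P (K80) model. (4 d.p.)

Under the Kimura two-parameter model, d = −½ ln(1 − 2P − Q) − ¼ ln(1 − 2Q).
1 − 2P − Q = 0.821, giving −½ ln(0.821) = 0.098616.
1 − 2Q = 0.738, giving −¼ ln(0.738) = 0.075953.
d = 0.098616 + 0.075953 = 0.174569.

0.1746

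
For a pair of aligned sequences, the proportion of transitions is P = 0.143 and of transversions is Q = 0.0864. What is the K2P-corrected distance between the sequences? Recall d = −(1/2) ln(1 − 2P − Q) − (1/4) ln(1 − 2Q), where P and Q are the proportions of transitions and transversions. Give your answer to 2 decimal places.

0.28

Under the Kimura two-parameter model, d = −½ ln(1 − 2P − Q) − ¼ ln(1 − 2Q).
1 − 2P − Q = 0.6276, giving −½ ln(0.6276) = 0.232926.
1 − 2Q = 0.8272, giving −¼ ln(0.8272) = 0.047427.
d = 0.232926 + 0.047427 = 0.280353.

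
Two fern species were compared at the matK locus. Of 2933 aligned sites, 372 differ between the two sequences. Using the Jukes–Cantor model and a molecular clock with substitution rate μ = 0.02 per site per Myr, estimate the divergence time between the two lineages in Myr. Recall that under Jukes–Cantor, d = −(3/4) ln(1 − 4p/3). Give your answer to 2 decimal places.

p = 372/2933 ≈ 0.126833.
d = −(3/4) ln(1 − 4p/3) = −0.75 ln(1 − 0.169111) = −0.75 ln(0.830889)
  = −0.75 × (-0.185259) = 0.138944 substitutions/site.
Under a molecular clock d = 2μt, so t = d/(2μ) = 0.138944 / (2 × 0.02) = 3.47 Myr.

3.47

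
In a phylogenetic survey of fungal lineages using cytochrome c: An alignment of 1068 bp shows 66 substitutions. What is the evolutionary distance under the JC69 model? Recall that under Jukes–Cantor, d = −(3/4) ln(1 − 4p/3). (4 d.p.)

0.0645

p = 66/1068 ≈ 0.061798.
d = −(3/4) ln(1 − 4p/3) = −0.75 ln(1 − 0.082397) = −0.75 ln(0.917603)
  = −0.75 × (-0.085990) = 0.064493 substitutions/site.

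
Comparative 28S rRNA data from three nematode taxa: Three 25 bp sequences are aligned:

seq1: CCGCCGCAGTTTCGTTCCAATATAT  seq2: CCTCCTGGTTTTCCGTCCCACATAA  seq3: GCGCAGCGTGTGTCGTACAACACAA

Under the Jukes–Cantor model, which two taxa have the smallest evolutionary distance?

seq1–seq2: 10/25 differ, p = 0.400, d = 0.572.
seq1–seq3: 13/25 differ, p = 0.520, d = 0.886.
seq2–seq3: 11/25 differ, p = 0.440, d = 0.663.
The smallest distance is between seq1 and seq2.

seq1 and seq2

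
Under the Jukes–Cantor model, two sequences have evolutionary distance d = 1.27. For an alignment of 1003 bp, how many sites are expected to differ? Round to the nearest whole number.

Invert JC69: p = (3/4)(1 − e^(−4d/3)) = 0.75 × (1 − e^(-1.693333)) = 0.75 × (1 − 0.183906) = 0.612071.
Expected differing sites = pL ≈ 0.612071 × 1003 = 613.907213 ≈ 614.

614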